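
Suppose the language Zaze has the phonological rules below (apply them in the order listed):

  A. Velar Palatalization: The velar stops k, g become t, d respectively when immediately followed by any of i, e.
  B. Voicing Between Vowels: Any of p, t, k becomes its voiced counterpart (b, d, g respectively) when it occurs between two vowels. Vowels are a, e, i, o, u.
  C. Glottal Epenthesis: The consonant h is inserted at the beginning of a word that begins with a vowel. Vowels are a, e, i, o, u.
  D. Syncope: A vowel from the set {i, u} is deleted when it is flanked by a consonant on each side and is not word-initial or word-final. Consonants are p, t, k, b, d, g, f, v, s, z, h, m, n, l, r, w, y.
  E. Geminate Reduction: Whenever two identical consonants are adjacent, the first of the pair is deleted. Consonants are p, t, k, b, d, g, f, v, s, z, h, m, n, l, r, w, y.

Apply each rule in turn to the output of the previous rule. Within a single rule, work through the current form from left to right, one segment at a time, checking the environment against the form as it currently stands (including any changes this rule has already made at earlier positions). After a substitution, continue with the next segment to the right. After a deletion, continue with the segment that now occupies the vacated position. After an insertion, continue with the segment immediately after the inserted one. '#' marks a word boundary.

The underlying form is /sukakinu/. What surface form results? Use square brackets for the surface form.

[sgadnu]

A Velar Palatalization: [sukakinu] → [sukatinu]
B Voicing Between Vowels: [sukatinu] → [sugadinu]
C Glottal Epenthesis: no change — [sugadinu]
D Syncope: [sugadinu] → [sgadnu]
E Geminate Reduction: no change — [sgadnu]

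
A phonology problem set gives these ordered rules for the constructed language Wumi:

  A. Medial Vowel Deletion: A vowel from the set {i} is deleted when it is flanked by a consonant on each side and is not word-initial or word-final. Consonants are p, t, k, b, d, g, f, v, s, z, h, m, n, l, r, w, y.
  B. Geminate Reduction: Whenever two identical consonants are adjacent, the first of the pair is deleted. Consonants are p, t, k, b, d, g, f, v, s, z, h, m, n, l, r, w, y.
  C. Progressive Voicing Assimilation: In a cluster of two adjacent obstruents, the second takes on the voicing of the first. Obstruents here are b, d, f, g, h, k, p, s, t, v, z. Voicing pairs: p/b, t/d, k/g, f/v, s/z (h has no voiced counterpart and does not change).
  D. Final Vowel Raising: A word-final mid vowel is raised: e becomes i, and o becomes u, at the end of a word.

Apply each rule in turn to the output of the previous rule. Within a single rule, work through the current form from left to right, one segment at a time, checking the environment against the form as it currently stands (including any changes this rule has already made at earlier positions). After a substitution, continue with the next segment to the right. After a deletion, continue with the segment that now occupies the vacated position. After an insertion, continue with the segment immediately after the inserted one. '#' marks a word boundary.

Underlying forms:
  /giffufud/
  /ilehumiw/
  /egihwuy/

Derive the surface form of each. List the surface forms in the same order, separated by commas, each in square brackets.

[gvufud], [ilehumw], [eghwuy]

/giffufud/:
  A Medial Vowel Deletion: [giffufud] → [gffufud]
  B Geminate Reduction: [gffufud] → [gfufud]
  C Progressive Voicing Assimilation: [gfufud] → [gvufud]
  D Final Vowel Raising: no change — [gvufud]
/ilehumiw/:
  A Medial Vowel Deletion: [ilehumiw] → [ilehumw]
  B Geminate Reduction: no change — [ilehumw]
  C Progressive Voicing Assimilation: no change — [ilehumw]
  D Final Vowel Raising: no change — [ilehumw]
/egihwuy/:
  A Medial Vowel Deletion: [egihwuy] → [eghwuy]
  B Geminate Reduction: no change — [eghwuy]
  C Progressive Voicing Assimilation: no change — [eghwuy]
  D Final Vowel Raising: no change — [eghwuy]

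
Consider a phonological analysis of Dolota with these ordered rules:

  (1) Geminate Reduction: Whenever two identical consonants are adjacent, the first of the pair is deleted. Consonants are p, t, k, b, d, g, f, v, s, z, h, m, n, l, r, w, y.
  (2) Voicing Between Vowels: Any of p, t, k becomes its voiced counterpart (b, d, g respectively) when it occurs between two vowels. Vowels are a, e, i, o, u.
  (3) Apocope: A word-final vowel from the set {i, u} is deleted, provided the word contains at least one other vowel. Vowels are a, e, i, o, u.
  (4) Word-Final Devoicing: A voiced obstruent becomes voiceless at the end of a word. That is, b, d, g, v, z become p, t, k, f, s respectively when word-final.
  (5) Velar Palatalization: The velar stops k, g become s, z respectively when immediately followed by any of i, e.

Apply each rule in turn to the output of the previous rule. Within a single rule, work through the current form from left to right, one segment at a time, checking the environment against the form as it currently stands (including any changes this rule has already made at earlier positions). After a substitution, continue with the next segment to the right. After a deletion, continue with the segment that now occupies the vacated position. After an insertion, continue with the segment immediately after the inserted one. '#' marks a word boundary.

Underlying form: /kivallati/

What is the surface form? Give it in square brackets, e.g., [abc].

(1) Geminate Reduction: [kivallati] → [kivalati]
(2) Voicing Between Vowels: [kivalati] → [kivaladi]
(3) Apocope: [kivaladi] → [kivalad]
(4) Word-Final Devoicing: [kivalad] → [kivalat]
(5) Velar Palatalization: [kivalat] → [sivalat]

[sivalat]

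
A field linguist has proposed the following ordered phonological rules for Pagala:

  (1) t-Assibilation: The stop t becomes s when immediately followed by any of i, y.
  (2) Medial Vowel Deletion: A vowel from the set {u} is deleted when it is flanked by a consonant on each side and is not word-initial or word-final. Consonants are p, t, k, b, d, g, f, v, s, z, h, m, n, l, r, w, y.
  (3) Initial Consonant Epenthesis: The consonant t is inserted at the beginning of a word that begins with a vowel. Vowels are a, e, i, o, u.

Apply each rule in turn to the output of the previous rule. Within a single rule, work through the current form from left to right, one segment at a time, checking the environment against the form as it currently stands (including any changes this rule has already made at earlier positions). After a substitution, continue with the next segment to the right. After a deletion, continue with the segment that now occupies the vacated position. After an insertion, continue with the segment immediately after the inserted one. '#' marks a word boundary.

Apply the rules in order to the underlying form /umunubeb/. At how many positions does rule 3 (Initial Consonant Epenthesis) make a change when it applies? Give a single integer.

1

(1) t-Assibilation: no change — [umunubeb]
(2) Medial Vowel Deletion: [umunubeb] → [umnbeb]
(3) Initial Consonant Epenthesis: [umnbeb] → [tumnbeb]
Rule 3 changed 1 position(s).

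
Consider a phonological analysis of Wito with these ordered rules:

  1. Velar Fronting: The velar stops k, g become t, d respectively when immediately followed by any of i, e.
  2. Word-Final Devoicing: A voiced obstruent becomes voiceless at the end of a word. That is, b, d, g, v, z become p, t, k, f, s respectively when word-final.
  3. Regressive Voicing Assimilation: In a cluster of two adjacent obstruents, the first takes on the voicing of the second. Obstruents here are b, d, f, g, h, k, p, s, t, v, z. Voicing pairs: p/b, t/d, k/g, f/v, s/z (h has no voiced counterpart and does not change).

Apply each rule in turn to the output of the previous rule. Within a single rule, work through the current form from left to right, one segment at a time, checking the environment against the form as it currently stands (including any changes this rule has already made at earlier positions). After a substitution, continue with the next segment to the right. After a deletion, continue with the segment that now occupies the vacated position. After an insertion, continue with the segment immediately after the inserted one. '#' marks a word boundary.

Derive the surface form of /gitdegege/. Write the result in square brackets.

1 Velar Fronting: [gitdegege] → [ditdedede]
2 Word-Final Devoicing: no change — [ditdedede]
3 Regressive Voicing Assimilation: [ditdedede] → [diddedede]

[diddedede]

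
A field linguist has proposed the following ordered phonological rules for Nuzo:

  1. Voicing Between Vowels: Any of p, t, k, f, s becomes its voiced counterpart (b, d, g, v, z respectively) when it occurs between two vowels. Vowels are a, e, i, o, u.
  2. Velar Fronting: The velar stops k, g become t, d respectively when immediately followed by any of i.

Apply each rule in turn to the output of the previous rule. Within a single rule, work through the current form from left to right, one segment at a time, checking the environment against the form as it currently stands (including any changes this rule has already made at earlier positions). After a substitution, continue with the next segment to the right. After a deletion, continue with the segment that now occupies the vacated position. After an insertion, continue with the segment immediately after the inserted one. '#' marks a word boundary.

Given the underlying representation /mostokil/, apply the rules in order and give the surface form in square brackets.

[mostodil]

1 Voicing Between Vowels: [mostokil] → [mostogil]
2 Velar Fronting: [mostogil] → [mostodil]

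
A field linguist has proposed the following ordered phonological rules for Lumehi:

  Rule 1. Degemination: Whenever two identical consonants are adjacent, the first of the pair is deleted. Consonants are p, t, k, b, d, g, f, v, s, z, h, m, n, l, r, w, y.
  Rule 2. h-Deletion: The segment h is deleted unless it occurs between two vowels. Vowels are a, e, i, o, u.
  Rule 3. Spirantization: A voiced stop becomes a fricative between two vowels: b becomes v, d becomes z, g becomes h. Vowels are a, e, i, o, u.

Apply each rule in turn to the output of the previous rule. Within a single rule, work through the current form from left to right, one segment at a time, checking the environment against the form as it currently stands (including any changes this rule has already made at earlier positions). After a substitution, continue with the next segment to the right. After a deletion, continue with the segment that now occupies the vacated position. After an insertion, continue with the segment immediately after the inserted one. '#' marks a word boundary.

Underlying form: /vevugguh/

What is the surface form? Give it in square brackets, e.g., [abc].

Rule 1 Degemination: [vevugguh] → [vevuguh]
Rule 2 h-Deletion: [vevuguh] → [vevugu]
Rule 3 Spirantization: [vevugu] → [vevuhu]

[vevuhu]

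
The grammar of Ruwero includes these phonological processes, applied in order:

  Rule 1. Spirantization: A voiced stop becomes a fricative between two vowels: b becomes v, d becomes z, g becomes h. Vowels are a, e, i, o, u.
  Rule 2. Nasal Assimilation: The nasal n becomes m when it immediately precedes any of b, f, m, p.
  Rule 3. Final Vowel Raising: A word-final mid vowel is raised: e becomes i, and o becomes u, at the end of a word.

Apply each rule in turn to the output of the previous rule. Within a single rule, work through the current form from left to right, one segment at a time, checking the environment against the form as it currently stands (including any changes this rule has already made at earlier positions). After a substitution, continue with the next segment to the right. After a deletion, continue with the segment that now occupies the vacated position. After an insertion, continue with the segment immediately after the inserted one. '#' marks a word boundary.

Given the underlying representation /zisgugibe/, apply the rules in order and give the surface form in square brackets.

[zisguhivi]

Rule 1 Spirantization: [zisgugibe] → [zisguhive]
Rule 2 Nasal Assimilation: no change — [zisguhive]
Rule 3 Final Vowel Raising: [zisguhive] → [zisguhivi]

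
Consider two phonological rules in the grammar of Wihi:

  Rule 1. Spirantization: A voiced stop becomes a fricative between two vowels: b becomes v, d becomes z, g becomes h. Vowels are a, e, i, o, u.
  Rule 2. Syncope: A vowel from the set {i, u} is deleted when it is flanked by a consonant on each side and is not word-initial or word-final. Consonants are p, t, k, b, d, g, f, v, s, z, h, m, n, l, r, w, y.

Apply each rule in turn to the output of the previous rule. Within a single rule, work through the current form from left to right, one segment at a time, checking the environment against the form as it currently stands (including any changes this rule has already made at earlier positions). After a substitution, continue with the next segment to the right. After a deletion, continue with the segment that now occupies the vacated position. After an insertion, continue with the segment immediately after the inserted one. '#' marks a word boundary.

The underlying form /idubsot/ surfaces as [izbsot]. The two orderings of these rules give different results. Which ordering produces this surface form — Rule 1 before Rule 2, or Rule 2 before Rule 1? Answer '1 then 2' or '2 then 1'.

1 then 2

Order 1 then 2:
  1 Spirantization: [idubsot] → [izubsot]
  2 Syncope: [izubsot] → [izbsot]
  result: [izbsot]
Order 2 then 1:
  2 Syncope: [idubsot] → [idbsot]
  1 Spirantization: no change — [idbsot]
  result: [idbsot]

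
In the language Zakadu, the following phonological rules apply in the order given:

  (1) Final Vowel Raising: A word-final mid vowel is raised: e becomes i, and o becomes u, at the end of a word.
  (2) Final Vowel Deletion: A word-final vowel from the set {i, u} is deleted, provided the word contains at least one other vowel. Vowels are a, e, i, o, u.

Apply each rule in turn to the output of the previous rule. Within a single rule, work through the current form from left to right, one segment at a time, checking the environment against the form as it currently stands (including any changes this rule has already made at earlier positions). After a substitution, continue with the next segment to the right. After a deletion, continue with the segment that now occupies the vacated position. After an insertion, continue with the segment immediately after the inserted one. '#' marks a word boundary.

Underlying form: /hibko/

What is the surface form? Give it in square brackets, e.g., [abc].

[hibk]

(1) Final Vowel Raising: [hibko] → [hibku]
(2) Final Vowel Deletion: [hibku] → [hibk]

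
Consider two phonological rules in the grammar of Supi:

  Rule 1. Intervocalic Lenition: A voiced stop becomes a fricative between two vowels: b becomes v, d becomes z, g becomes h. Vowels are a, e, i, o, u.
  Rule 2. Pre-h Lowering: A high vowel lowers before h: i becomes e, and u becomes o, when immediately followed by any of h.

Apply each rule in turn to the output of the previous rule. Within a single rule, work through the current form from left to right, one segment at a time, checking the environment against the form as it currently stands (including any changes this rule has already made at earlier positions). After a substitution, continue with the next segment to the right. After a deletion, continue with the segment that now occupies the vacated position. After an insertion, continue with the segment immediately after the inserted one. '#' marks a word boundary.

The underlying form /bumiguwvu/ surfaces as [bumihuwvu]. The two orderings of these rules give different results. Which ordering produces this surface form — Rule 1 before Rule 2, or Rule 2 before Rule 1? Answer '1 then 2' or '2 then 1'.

Order 1 then 2:
  1 Intervocalic Lenition: [bumiguwvu] → [bumihuwvu]
  2 Pre-h Lowering: [bumihuwvu] → [bumehuwvu]
  result: [bumehuwvu]
Order 2 then 1:
  2 Pre-h Lowering: no change — [bumiguwvu]
  1 Intervocalic Lenition: [bumiguwvu] → [bumihuwvu]
  result: [bumihuwvu]

2 then 1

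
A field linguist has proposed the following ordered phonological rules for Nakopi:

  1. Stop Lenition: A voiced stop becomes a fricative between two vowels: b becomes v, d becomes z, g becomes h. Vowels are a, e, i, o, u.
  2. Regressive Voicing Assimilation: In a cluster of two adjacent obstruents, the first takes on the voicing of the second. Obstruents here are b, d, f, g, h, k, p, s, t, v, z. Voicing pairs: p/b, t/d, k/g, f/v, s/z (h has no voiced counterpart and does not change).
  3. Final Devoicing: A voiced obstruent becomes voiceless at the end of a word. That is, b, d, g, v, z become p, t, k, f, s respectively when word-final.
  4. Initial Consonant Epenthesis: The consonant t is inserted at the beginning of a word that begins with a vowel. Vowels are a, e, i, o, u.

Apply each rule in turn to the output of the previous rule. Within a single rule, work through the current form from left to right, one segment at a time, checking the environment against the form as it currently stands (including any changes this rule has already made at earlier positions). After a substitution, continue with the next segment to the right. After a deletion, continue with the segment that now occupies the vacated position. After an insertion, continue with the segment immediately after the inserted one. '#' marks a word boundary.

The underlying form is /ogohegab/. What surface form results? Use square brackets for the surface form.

[tohohehap]

1 Stop Lenition: [ogohegab] → [ohohehab]
2 Regressive Voicing Assimilation: no change — [ohohehab]
3 Final Devoicing: [ohohehab] → [ohohehap]
4 Initial Consonant Epenthesis: [ohohehap] → [tohohehap]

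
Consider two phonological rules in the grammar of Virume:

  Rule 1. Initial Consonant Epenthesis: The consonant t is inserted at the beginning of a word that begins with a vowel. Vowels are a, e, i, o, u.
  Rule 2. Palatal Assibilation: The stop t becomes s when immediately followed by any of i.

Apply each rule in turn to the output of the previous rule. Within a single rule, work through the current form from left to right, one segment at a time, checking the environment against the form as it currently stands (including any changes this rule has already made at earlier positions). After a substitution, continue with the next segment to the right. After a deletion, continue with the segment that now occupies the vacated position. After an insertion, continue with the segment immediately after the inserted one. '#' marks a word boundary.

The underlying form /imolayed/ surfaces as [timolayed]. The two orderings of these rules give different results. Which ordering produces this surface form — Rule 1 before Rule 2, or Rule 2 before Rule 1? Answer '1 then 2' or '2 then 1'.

Order 1 then 2:
  1 Initial Consonant Epenthesis: [imolayed] → [timolayed]
  2 Palatal Assibilation: [timolayed] → [simolayed]
  result: [simolayed]
Order 2 then 1:
  2 Palatal Assibilation: no change — [imolayed]
  1 Initial Consonant Epenthesis: [imolayed] → [timolayed]
  result: [timolayed]

2 then 1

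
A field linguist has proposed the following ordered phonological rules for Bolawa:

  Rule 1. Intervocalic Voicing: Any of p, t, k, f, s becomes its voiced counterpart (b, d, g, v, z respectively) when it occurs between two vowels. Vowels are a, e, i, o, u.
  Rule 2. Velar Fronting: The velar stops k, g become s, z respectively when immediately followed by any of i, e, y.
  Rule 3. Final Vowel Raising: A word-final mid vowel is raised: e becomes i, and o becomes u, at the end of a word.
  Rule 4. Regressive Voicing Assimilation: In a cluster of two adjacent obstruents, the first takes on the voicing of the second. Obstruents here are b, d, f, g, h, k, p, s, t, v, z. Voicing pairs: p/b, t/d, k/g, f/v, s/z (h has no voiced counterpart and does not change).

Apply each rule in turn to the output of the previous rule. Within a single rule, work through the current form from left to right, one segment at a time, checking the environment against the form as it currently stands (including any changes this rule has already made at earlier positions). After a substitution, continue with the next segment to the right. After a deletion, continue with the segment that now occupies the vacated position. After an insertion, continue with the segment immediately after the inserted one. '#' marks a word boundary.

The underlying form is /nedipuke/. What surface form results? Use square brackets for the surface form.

Rule 1 Intervocalic Voicing: [nedipuke] → [nedibuge]
Rule 2 Velar Fronting: [nedibuge] → [nedibuze]
Rule 3 Final Vowel Raising: [nedibuze] → [nedibuzi]
Rule 4 Regressive Voicing Assimilation: no change — [nedibuzi]

[nedibuzi]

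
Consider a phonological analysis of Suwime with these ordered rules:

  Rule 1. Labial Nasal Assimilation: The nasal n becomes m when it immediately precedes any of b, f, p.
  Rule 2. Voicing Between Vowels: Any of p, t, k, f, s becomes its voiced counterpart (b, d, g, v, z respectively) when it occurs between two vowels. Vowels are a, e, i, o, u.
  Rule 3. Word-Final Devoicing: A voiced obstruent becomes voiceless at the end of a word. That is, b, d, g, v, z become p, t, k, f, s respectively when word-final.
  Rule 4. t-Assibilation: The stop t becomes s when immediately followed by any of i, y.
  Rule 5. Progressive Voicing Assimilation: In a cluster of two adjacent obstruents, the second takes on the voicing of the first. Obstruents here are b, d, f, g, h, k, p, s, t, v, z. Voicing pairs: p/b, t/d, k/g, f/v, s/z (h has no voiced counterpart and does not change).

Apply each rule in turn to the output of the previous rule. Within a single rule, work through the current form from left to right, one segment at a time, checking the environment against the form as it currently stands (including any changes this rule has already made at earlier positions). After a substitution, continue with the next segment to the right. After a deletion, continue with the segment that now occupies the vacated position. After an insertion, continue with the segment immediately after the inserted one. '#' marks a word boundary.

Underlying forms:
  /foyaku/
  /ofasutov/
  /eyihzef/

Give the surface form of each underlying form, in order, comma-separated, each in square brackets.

[foyagu], [ovazudof], [eyihsef]

/foyaku/:
  Rule 1 Labial Nasal Assimilation: no change — [foyaku]
  Rule 2 Voicing Between Vowels: [foyaku] → [foyagu]
  Rule 3 Word-Final Devoicing: no change — [foyagu]
  Rule 4 t-Assibilation: no change — [foyagu]
  Rule 5 Progressive Voicing Assimilation: no change — [foyagu]
/ofasutov/:
  Rule 1 Labial Nasal Assimilation: no change — [ofasutov]
  Rule 2 Voicing Between Vowels: [ofasutov] → [ovazudov]
  Rule 3 Word-Final Devoicing: [ovazudov] → [ovazudof]
  Rule 4 t-Assibilation: no change — [ovazudof]
  Rule 5 Progressive Voicing Assimilation: no change — [ovazudof]
/eyihzef/:
  Rule 1 Labial Nasal Assimilation: no change — [eyihzef]
  Rule 2 Voicing Between Vowels: no change — [eyihzef]
  Rule 3 Word-Final Devoicing: no change — [eyihzef]
  Rule 4 t-Assibilation: no change — [eyihzef]
  Rule 5 Progressive Voicing Assimilation: [eyihzef] → [eyihsef]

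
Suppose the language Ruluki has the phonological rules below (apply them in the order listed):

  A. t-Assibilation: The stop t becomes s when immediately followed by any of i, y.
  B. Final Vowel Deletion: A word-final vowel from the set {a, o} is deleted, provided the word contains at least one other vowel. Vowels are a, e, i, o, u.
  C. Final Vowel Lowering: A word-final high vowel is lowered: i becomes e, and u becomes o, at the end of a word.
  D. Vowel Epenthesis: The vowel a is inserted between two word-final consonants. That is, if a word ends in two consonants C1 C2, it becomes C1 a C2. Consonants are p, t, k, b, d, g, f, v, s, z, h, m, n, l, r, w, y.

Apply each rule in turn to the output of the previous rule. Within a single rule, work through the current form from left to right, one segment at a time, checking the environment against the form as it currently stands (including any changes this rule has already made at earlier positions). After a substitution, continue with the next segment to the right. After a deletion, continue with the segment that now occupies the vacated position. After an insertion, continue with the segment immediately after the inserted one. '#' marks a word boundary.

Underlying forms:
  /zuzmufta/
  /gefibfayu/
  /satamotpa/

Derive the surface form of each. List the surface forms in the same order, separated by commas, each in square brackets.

/zuzmufta/:
  A t-Assibilation: no change — [zuzmufta]
  B Final Vowel Deletion: [zuzmufta] → [zuzmuft]
  C Final Vowel Lowering: no change — [zuzmuft]
  D Vowel Epenthesis: [zuzmuft] → [zuzmufat]
/gefibfayu/:
  A t-Assibilation: no change — [gefibfayu]
  B Final Vowel Deletion: no change — [gefibfayu]
  C Final Vowel Lowering: [gefibfayu] → [gefibfayo]
  D Vowel Epenthesis: no change — [gefibfayo]
/satamotpa/:
  A t-Assibilation: no change — [satamotpa]
  B Final Vowel Deletion: [satamotpa] → [satamotp]
  C Final Vowel Lowering: no change — [satamotp]
  D Vowel Epenthesis: [satamotp] → [satamotap]

[zuzmufat], [gefibfayo], [satamotap]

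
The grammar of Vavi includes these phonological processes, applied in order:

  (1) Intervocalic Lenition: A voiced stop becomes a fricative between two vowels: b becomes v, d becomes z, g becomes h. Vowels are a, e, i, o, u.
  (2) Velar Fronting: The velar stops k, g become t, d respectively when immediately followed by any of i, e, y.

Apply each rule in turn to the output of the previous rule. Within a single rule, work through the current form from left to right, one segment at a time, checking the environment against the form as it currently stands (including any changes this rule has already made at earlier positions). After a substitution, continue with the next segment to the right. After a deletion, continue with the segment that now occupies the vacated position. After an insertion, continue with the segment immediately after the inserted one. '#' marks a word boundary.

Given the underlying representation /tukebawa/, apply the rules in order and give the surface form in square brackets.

(1) Intervocalic Lenition: [tukebawa] → [tukevawa]
(2) Velar Fronting: [tukevawa] → [tutevawa]

[tutevawa]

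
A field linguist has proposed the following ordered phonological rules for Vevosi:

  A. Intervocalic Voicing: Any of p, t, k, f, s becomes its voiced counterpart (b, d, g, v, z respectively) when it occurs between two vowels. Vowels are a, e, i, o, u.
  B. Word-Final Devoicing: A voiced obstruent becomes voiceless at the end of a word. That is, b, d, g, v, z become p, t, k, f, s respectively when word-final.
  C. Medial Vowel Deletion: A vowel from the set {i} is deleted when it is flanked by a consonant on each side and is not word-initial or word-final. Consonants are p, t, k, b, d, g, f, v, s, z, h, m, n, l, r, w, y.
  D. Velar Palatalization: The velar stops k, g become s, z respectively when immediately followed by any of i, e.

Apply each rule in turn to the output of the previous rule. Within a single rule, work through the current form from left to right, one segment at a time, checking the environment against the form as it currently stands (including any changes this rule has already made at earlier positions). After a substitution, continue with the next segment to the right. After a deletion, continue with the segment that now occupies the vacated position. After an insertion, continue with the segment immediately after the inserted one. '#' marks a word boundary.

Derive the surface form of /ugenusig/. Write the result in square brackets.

[uzenuzk]

A Intervocalic Voicing: [ugenusig] → [ugenuzig]
B Word-Final Devoicing: [ugenuzig] → [ugenuzik]
C Medial Vowel Deletion: [ugenuzik] → [ugenuzk]
D Velar Palatalization: [ugenuzk] → [uzenuzk]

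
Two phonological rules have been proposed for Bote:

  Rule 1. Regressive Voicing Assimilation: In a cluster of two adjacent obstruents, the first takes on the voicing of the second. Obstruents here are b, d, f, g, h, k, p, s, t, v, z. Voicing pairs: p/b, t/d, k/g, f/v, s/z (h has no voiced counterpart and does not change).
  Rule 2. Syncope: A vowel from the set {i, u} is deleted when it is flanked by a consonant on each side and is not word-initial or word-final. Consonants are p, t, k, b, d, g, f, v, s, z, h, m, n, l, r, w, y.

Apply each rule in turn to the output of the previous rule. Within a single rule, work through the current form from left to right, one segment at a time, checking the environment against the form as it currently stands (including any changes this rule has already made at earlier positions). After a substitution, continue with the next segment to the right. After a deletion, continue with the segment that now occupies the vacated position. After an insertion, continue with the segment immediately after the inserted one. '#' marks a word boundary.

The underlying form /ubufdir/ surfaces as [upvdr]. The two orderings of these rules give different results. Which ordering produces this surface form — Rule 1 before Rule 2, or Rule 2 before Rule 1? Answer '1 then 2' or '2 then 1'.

Order 1 then 2:
  1 Regressive Voicing Assimilation: [ubufdir] → [ubuvdir]
  2 Syncope: [ubuvdir] → [ubvdr]
  result: [ubvdr]
Order 2 then 1:
  2 Syncope: [ubufdir] → [ubfdr]
  1 Regressive Voicing Assimilation: [ubfdr] → [upvdr]
  result: [upvdr]

2 then 1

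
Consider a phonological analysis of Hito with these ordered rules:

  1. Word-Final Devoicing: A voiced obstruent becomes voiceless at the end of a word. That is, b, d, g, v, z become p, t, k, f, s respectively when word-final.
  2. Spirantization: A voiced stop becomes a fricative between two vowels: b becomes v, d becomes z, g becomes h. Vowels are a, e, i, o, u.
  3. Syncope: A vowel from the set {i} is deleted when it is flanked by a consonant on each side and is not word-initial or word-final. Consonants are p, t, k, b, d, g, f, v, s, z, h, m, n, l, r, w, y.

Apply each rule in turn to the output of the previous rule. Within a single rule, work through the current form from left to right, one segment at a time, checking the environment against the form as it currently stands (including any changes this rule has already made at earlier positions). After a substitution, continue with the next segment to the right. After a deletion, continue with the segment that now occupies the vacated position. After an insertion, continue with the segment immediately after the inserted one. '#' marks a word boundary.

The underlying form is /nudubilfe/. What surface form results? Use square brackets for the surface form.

[nuzuvlfe]

1 Word-Final Devoicing: no change — [nudubilfe]
2 Spirantization: [nudubilfe] → [nuzuvilfe]
3 Syncope: [nuzuvilfe] → [nuzuvlfe]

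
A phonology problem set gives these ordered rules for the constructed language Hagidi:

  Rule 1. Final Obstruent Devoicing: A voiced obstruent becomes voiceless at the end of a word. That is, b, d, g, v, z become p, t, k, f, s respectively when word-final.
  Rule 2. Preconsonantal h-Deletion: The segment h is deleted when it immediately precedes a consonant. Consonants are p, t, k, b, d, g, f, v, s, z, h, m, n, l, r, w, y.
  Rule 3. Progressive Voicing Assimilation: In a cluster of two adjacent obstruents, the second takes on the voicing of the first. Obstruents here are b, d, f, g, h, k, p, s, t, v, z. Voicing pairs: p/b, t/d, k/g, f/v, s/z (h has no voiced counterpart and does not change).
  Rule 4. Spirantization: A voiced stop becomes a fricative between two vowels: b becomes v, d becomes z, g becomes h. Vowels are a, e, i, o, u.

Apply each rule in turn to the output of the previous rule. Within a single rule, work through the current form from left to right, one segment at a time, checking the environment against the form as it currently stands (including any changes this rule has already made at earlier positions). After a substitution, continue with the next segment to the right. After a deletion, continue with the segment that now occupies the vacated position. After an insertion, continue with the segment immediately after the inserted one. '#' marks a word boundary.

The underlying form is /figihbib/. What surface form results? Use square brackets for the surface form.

[fihivip]

Rule 1 Final Obstruent Devoicing: [figihbib] → [figihbip]
Rule 2 Preconsonantal h-Deletion: [figihbip] → [figibip]
Rule 3 Progressive Voicing Assimilation: no change — [figibip]
Rule 4 Spirantization: [figibip] → [fihivip]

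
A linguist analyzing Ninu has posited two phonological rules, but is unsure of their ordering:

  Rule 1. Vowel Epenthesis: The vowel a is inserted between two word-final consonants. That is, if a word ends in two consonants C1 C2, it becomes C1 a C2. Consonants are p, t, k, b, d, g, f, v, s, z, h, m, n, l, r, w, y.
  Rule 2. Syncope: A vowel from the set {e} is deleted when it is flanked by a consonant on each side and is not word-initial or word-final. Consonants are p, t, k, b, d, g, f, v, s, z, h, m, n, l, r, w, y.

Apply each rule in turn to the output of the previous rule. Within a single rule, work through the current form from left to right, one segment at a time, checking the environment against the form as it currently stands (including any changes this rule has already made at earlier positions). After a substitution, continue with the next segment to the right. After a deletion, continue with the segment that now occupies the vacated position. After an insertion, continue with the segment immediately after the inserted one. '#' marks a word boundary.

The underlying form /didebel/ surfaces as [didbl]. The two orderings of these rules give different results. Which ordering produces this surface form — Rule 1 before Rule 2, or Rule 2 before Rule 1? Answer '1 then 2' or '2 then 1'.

1 then 2

Order 1 then 2:
  1 Vowel Epenthesis: no change — [didebel]
  2 Syncope: [didebel] → [didbl]
  result: [didbl]
Order 2 then 1:
  2 Syncope: [didebel] → [didbl]
  1 Vowel Epenthesis: [didbl] → [didbal]
  result: [didbal]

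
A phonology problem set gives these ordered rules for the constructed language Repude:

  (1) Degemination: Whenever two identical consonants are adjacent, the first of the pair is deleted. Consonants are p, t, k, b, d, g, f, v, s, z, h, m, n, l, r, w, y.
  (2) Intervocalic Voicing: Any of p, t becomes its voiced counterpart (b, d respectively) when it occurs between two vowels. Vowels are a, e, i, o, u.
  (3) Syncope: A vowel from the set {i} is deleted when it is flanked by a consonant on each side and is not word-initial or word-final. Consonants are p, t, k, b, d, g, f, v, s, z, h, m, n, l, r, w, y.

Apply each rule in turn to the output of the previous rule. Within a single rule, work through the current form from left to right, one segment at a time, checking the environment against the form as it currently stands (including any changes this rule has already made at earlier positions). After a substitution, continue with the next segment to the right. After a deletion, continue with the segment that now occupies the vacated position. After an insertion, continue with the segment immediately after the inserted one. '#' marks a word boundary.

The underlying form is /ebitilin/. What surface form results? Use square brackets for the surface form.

[ebdln]

(1) Degemination: no change — [ebitilin]
(2) Intervocalic Voicing: [ebitilin] → [ebidilin]
(3) Syncope: [ebidilin] → [ebdln]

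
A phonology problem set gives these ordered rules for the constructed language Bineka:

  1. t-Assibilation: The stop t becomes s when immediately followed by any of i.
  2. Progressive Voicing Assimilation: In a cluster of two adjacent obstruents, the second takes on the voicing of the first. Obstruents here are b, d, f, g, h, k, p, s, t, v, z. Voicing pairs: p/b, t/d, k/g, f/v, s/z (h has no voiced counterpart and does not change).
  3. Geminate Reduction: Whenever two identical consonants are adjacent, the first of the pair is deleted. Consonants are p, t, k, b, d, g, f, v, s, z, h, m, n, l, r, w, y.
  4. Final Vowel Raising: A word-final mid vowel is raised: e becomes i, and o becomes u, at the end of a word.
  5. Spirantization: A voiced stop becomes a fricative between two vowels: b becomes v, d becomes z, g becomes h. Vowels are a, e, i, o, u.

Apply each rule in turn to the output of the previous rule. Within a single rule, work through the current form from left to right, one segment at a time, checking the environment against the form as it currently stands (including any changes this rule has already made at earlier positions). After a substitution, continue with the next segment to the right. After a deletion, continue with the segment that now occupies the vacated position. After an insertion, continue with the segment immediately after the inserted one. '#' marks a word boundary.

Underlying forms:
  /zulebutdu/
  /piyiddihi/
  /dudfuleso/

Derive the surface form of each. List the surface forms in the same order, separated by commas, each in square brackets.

/zulebutdu/:
  1 t-Assibilation: no change — [zulebutdu]
  2 Progressive Voicing Assimilation: [zulebutdu] → [zulebuttu]
  3 Geminate Reduction: [zulebuttu] → [zulebutu]
  4 Final Vowel Raising: no change — [zulebutu]
  5 Spirantization: [zulebutu] → [zulevutu]
/piyiddihi/:
  1 t-Assibilation: no change — [piyiddihi]
  2 Progressive Voicing Assimilation: no change — [piyiddihi]
  3 Geminate Reduction: [piyiddihi] → [piyidihi]
  4 Final Vowel Raising: no change — [piyidihi]
  5 Spirantization: [piyidihi] → [piyizihi]
/dudfuleso/:
  1 t-Assibilation: no change — [dudfuleso]
  2 Progressive Voicing Assimilation: [dudfuleso] → [dudvuleso]
  3 Geminate Reduction: no change — [dudvuleso]
  4 Final Vowel Raising: [dudvuleso] → [dudvulesu]
  5 Spirantization: no change — [dudvulesu]

[zulevutu], [piyizihi], [dudvulesu]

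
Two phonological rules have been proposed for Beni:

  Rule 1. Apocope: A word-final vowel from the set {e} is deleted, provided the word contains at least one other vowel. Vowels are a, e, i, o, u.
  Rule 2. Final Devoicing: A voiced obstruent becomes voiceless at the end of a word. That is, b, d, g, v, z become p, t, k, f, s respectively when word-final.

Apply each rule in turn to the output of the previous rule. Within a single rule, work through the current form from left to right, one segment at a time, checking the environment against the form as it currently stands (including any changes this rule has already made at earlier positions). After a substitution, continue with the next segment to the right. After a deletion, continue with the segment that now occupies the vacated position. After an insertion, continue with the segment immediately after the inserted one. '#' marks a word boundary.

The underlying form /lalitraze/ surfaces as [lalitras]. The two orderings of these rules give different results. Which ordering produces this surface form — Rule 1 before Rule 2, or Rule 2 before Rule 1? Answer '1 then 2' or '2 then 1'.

Order 1 then 2:
  1 Apocope: [lalitraze] → [lalitraz]
  2 Final Devoicing: [lalitraz] → [lalitras]
  result: [lalitras]
Order 2 then 1:
  2 Final Devoicing: no change — [lalitraze]
  1 Apocope: [lalitraze] → [lalitraz]
  result: [lalitraz]

1 then 2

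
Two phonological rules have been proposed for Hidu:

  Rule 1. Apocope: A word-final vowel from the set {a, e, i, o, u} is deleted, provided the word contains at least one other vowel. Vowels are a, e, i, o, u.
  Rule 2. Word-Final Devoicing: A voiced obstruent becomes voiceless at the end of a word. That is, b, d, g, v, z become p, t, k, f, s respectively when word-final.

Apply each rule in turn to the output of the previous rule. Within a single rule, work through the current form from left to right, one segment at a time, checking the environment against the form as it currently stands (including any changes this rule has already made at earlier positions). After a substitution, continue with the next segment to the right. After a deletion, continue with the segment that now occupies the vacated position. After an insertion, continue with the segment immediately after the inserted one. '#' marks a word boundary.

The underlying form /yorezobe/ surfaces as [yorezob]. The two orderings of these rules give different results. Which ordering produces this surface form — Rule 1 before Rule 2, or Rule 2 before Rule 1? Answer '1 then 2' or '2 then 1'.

Order 1 then 2:
  1 Apocope: [yorezobe] → [yorezob]
  2 Word-Final Devoicing: [yorezob] → [yorezop]
  result: [yorezop]
Order 2 then 1:
  2 Word-Final Devoicing: no change — [yorezobe]
  1 Apocope: [yorezobe] → [yorezob]
  result: [yorezob]

2 then 1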